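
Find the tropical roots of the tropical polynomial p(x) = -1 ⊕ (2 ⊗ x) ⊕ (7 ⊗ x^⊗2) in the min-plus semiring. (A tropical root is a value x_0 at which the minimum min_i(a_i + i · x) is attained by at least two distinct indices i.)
Roots: {-5, -3}

Each tropical root is a break point of the lower envelope of the lines y = a_i + i · x (there are 3 lines, with slopes 0, 1, ..., 2). Only the lines that attain the minimum somewhere contribute to roots; other lines are dominated. Here the surviving (envelope) indices are i = 2, i = 1, i = 0.
Intersections between consecutive envelope lines give the roots: for adjacent envelope indices i < j the intersection is x = (a_i − a_j) / (j − i). Reading off the sorted break points: {-5, -3}.
Verification: at each break x_0, at least two indices attain the minimum of min_i(a_i + i · x_0).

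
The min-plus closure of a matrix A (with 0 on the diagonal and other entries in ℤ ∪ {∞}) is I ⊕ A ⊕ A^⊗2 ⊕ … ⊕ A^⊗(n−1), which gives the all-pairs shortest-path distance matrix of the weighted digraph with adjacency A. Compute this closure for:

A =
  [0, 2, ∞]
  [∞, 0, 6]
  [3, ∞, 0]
Closure =
  [0, 2, 8]
  [9, 0, 6]
  [3, 5, 0]

This is the Floyd-Warshall all-pairs shortest-path computation. For each intermediate vertex k = 0, 1, …, 2, update dist[i][j] ← min(dist[i][j], dist[i][k] + dist[k][j]). The final matrix gives, for each (i, j), the minimum total weight of any directed path from i to j (possibly empty when i = j).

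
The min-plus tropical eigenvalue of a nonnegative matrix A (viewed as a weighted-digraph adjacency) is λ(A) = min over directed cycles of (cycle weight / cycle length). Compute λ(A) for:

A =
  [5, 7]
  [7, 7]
λ(A) = 5

Enumerate directed cycles and compute their means (weight / length). Sample:
  cycle 0 → 0: weight = 5, length = 1, mean = 5/1 ≈ 5.000
  cycle 1 → 1: weight = 7, length = 1, mean = 7/1 ≈ 7.000
  cycle 0 → 1 → 0: weight = 14, length = 2, mean = 14/2 ≈ 7.000
  cycle 1 → 0 → 1: weight = 14, length = 2, mean = 14/2 ≈ 7.000
Minimum mean = 5.000, attained e.g. along the cycle 0 → 0 with weight 5 and length 1. So λ(A) = 5/1 = 5.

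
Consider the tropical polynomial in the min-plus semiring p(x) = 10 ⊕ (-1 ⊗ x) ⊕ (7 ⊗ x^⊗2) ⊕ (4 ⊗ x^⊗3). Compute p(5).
p(5) = 4

A tropical monomial a ⊗ x^⊗i evaluates to a + i · x. Evaluating each term at x = 5:
  Term 0 contributes 10 + 0 · 5 = 10
  Term 1 contributes -1 + 1 · 5 = 4
  Term 2 contributes 7 + 2 · 5 = 17
  Term 3 contributes 4 + 3 · 5 = 19
p(5) = ⊕ of these = min[10, 4, 17, 19] = 4.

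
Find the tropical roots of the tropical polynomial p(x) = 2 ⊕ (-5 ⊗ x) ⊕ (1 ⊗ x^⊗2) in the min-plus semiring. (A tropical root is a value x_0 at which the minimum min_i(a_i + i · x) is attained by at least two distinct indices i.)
Roots: {-6, 7}

Each tropical root is a break point of the lower envelope of the lines y = a_i + i · x (there are 3 lines, with slopes 0, 1, ..., 2). Only the lines that attain the minimum somewhere contribute to roots; other lines are dominated. Here the surviving (envelope) indices are i = 2, i = 1, i = 0.
Intersections between consecutive envelope lines give the roots: for adjacent envelope indices i < j the intersection is x = (a_i − a_j) / (j − i). Reading off the sorted break points: {-6, 7}.
Verification: at each break x_0, at least two indices attain the minimum of min_i(a_i + i · x_0).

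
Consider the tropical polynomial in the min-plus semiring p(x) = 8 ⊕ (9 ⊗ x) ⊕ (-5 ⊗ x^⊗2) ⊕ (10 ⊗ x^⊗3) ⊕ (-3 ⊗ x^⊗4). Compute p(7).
p(7) = 8

A tropical monomial a ⊗ x^⊗i evaluates to a + i · x. Evaluating each term at x = 7:
  Term 0 contributes 8 + 0 · 7 = 8
  Term 1 contributes 9 + 1 · 7 = 16
  Term 2 contributes -5 + 2 · 7 = 9
  Term 3 contributes 10 + 3 · 7 = 31
  Term 4 contributes -3 + 4 · 7 = 25
p(7) = ⊕ of these = min[8, 16, 9, 31, 25] = 8.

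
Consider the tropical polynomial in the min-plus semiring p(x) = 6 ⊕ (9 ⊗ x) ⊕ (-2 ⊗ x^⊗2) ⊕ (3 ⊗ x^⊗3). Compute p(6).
p(6) = 6

A tropical monomial a ⊗ x^⊗i evaluates to a + i · x. Evaluating each term at x = 6:
  Term 0 contributes 6 + 0 · 6 = 6
  Term 1 contributes 9 + 1 · 6 = 15
  Term 2 contributes -2 + 2 · 6 = 10
  Term 3 contributes 3 + 3 · 6 = 21
p(6) = ⊕ of these = min[6, 15, 10, 21] = 6.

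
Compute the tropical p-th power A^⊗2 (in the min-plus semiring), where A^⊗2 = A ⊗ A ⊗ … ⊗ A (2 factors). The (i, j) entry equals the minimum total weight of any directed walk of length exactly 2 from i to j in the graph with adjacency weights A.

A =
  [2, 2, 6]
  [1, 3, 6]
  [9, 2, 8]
A^⊗2 =
  [3, 4, 8]
  [3, 3, 7]
  [3, 5, 8]

Each entry (A^⊗2)_ij equals the minimum over all length-2 walks i = v_0 → v_1 → … → v_2 = j of Σ_t A[v_t][v_{t+1}]. For example, for (i, j) = (0, 2) we minimise over 3 possible intermediate vertex sequences; the minimum is 8, attained along the walk 0 → 0 → 2.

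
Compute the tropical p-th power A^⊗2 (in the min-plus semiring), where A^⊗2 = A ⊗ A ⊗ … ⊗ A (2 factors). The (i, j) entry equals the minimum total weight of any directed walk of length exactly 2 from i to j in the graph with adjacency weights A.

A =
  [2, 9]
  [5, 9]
A^⊗2 =
  [4, 11]
  [7, 14]

Each entry (A^⊗2)_ij equals the minimum over all length-2 walks i = v_0 → v_1 → … → v_2 = j of Σ_t A[v_t][v_{t+1}]. For example, for (i, j) = (0, 1) we minimise over 2 possible intermediate vertex sequences; the minimum is 11, attained along the walk 0 → 0 → 1.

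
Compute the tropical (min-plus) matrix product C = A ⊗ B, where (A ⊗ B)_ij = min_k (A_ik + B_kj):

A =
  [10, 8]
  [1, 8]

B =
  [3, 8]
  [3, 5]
A ⊗ B =
  [11, 13]
  [4, 9]

Apply the min-plus product entry-by-entry:
  C[0][0] = min over k of (A[0][0] + B[0][0] = 10 + 3 = 13, A[0][1] + B[1][0] = 8 + 3 = 11) = 11 (attained at k = 1)
  C[0][1] = min over k of (A[0][0] + B[0][1] = 10 + 8 = 18, A[0][1] + B[1][1] = 8 + 5 = 13) = 13 (attained at k = 1)
  C[1][0] = min over k of (A[1][0] + B[0][0] = 1 + 3 = 4, A[1][1] + B[1][0] = 8 + 3 = 11) = 4 (attained at k = 0)
  C[1][1] = min over k of (A[1][0] + B[0][1] = 1 + 8 = 9, A[1][1] + B[1][1] = 8 + 5 = 13) = 9 (attained at k = 0)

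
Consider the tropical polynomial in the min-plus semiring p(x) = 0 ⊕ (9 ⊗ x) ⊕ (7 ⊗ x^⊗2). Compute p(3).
p(3) = 0

A tropical monomial a ⊗ x^⊗i evaluates to a + i · x. Evaluating each term at x = 3:
  Term 0 contributes 0 + 0 · 3 = 0
  Term 1 contributes 9 + 1 · 3 = 12
  Term 2 contributes 7 + 2 · 3 = 13
p(3) = ⊕ of these = min[0, 12, 13] = 0.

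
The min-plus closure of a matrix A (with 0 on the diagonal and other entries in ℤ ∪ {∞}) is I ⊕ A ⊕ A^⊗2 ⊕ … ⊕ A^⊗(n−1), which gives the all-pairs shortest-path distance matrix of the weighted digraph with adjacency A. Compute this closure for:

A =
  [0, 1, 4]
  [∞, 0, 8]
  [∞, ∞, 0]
Closure =
  [0, 1, 4]
  [∞, 0, 8]
  [∞, ∞, 0]

This is the Floyd-Warshall all-pairs shortest-path computation. For each intermediate vertex k = 0, 1, …, 2, update dist[i][j] ← min(dist[i][j], dist[i][k] + dist[k][j]). The final matrix gives, for each (i, j), the minimum total weight of any directed path from i to j (possibly empty when i = j).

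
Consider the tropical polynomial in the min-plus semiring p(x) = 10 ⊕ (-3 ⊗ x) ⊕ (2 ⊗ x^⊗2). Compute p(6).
p(6) = 3

A tropical monomial a ⊗ x^⊗i evaluates to a + i · x. Evaluating each term at x = 6:
  Term 0 contributes 10 + 0 · 6 = 10
  Term 1 contributes -3 + 1 · 6 = 3
  Term 2 contributes 2 + 2 · 6 = 14
p(6) = ⊕ of these = min[10, 3, 14] = 3.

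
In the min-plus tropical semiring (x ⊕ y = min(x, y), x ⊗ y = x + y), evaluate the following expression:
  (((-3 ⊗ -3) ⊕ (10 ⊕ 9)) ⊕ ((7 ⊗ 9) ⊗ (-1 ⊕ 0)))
(((-3 ⊗ -3) ⊕ (10 ⊕ 9)) ⊕ ((7 ⊗ 9) ⊗ (-1 ⊕ 0))) = -6

Expand innermost to outermost. Recall ⊕ takes the minimum of its arguments and ⊗ takes their sum. Working out the expression (((-3 ⊗ -3) ⊕ (10 ⊕ 9)) ⊕ ((7 ⊗ 9) ⊗ (-1 ⊕ 0))) gives -6.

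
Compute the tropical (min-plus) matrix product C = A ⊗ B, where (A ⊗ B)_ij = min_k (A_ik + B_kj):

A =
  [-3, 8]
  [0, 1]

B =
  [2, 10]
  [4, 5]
A ⊗ B =
  [-1, 7]
  [2, 6]

Apply the min-plus product entry-by-entry:
  C[0][0] = min over k of (A[0][0] + B[0][0] = -3 + 2 = -1, A[0][1] + B[1][0] = 8 + 4 = 12) = -1 (attained at k = 0)
  C[0][1] = min over k of (A[0][0] + B[0][1] = -3 + 10 = 7, A[0][1] + B[1][1] = 8 + 5 = 13) = 7 (attained at k = 0)
  C[1][0] = min over k of (A[1][0] + B[0][0] = 0 + 2 = 2, A[1][1] + B[1][0] = 1 + 4 = 5) = 2 (attained at k = 0)
  C[1][1] = min over k of (A[1][0] + B[0][1] = 0 + 10 = 10, A[1][1] + B[1][1] = 1 + 5 = 6) = 6 (attained at k = 1)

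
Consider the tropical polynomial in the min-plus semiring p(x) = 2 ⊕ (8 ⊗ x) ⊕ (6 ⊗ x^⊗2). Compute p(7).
p(7) = 2

A tropical monomial a ⊗ x^⊗i evaluates to a + i · x. Evaluating each term at x = 7:
  Term 0 contributes 2 + 0 · 7 = 2
  Term 1 contributes 8 + 1 · 7 = 15
  Term 2 contributes 6 + 2 · 7 = 20
p(7) = ⊕ of these = min[2, 15, 20] = 2.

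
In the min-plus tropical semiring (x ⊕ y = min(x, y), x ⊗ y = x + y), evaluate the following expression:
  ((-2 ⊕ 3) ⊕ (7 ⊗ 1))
((-2 ⊕ 3) ⊕ (7 ⊗ 1)) = -2

Expand innermost to outermost. Recall ⊕ takes the minimum of its arguments and ⊗ takes their sum. Working out the expression ((-2 ⊕ 3) ⊕ (7 ⊗ 1)) gives -2.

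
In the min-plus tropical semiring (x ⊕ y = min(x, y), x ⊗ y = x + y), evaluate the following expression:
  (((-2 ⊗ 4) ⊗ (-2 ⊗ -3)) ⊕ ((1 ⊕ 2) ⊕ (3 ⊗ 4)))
(((-2 ⊗ 4) ⊗ (-2 ⊗ -3)) ⊕ ((1 ⊕ 2) ⊕ (3 ⊗ 4))) = -3

Expand innermost to outermost. Recall ⊕ takes the minimum of its arguments and ⊗ takes their sum. Working out the expression (((-2 ⊗ 4) ⊗ (-2 ⊗ -3)) ⊕ ((1 ⊕ 2) ⊕ (3 ⊗ 4))) gives -3.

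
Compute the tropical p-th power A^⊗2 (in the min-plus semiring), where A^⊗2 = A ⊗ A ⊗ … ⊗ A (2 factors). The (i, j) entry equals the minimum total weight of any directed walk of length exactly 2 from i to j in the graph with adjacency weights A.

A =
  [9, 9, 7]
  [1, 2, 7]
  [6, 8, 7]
A^⊗2 =
  [10, 11, 14]
  [3, 4, 8]
  [9, 10, 13]

Each entry (A^⊗2)_ij equals the minimum over all length-2 walks i = v_0 → v_1 → … → v_2 = j of Σ_t A[v_t][v_{t+1}]. For example, for (i, j) = (0, 2) we minimise over 3 possible intermediate vertex sequences; the minimum is 14, attained along the walk 0 → 2 → 2.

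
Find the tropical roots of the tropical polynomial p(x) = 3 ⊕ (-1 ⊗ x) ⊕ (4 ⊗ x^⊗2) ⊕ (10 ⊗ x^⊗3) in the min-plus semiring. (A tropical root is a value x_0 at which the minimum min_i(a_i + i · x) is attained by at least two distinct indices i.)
Roots: {-6, -5, 4}

Each tropical root is a break point of the lower envelope of the lines y = a_i + i · x (there are 4 lines, with slopes 0, 1, ..., 3). Only the lines that attain the minimum somewhere contribute to roots; other lines are dominated. Here the surviving (envelope) indices are i = 3, i = 2, i = 1, i = 0.
Intersections between consecutive envelope lines give the roots: for adjacent envelope indices i < j the intersection is x = (a_i − a_j) / (j − i). Reading off the sorted break points: {-6, -5, 4}.
Verification: at each break x_0, at least two indices attain the minimum of min_i(a_i + i · x_0).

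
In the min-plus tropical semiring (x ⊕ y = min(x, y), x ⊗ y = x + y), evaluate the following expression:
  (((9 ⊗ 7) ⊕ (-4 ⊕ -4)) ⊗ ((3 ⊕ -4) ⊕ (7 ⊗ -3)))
(((9 ⊗ 7) ⊕ (-4 ⊕ -4)) ⊗ ((3 ⊕ -4) ⊕ (7 ⊗ -3))) = -8

Expand innermost to outermost. Recall ⊕ takes the minimum of its arguments and ⊗ takes their sum. Working out the expression (((9 ⊗ 7) ⊕ (-4 ⊕ -4)) ⊗ ((3 ⊕ -4) ⊕ (7 ⊗ -3))) gives -8.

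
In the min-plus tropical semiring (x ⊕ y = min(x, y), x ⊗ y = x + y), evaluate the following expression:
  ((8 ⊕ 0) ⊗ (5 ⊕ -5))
((8 ⊕ 0) ⊗ (5 ⊕ -5)) = -5

Expand innermost to outermost. Recall ⊕ takes the minimum of its arguments and ⊗ takes their sum. Working out the expression ((8 ⊕ 0) ⊗ (5 ⊕ -5)) gives -5.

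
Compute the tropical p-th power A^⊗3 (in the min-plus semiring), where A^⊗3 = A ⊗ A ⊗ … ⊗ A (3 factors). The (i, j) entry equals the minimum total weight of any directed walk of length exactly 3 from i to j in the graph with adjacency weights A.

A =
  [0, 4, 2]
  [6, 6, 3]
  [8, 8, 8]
A^⊗3 =
  [0, 4, 2]
  [6, 10, 8]
  [8, 12, 10]

Each entry (A^⊗3)_ij equals the minimum over all length-3 walks i = v_0 → v_1 → … → v_3 = j of Σ_t A[v_t][v_{t+1}]. For example, for (i, j) = (0, 2) we minimise over 9 possible intermediate vertex sequences; the minimum is 2, attained along the walk 0 → 0 → 0 → 2.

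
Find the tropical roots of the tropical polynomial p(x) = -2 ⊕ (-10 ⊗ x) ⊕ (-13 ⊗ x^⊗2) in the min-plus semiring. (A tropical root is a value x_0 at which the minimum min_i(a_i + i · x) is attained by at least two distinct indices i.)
Roots: {3, 8}

Each tropical root is a break point of the lower envelope of the lines y = a_i + i · x (there are 3 lines, with slopes 0, 1, ..., 2). Only the lines that attain the minimum somewhere contribute to roots; other lines are dominated. Here the surviving (envelope) indices are i = 2, i = 1, i = 0.
Intersections between consecutive envelope lines give the roots: for adjacent envelope indices i < j the intersection is x = (a_i − a_j) / (j − i). Reading off the sorted break points: {3, 8}.
Verification: at each break x_0, at least two indices attain the minimum of min_i(a_i + i · x_0).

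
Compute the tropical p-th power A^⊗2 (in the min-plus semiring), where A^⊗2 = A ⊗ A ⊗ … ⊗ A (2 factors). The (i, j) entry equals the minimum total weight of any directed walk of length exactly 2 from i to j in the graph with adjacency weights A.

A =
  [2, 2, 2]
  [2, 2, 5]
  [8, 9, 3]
A^⊗2 =
  [4, 4, 4]
  [4, 4, 4]
  [10, 10, 6]

Each entry (A^⊗2)_ij equals the minimum over all length-2 walks i = v_0 → v_1 → … → v_2 = j of Σ_t A[v_t][v_{t+1}]. For example, for (i, j) = (0, 2) we minimise over 3 possible intermediate vertex sequences; the minimum is 4, attained along the walk 0 → 0 → 2.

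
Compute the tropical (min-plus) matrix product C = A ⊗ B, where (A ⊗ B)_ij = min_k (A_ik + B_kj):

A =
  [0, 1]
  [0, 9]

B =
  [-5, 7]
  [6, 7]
A ⊗ B =
  [-5, 7]
  [-5, 7]

Apply the min-plus product entry-by-entry:
  C[0][0] = min over k of (A[0][0] + B[0][0] = 0 + -5 = -5, A[0][1] + B[1][0] = 1 + 6 = 7) = -5 (attained at k = 0)
  C[0][1] = min over k of (A[0][0] + B[0][1] = 0 + 7 = 7, A[0][1] + B[1][1] = 1 + 7 = 8) = 7 (attained at k = 0)
  C[1][0] = min over k of (A[1][0] + B[0][0] = 0 + -5 = -5, A[1][1] + B[1][0] = 9 + 6 = 15) = -5 (attained at k = 0)
  C[1][1] = min over k of (A[1][0] + B[0][1] = 0 + 7 = 7, A[1][1] + B[1][1] = 9 + 7 = 16) = 7 (attained at k = 0)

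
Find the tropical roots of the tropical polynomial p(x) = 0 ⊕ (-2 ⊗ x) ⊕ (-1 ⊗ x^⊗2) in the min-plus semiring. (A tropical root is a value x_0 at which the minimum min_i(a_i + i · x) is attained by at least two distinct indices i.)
Roots: {-1, 2}

Each tropical root is a break point of the lower envelope of the lines y = a_i + i · x (there are 3 lines, with slopes 0, 1, ..., 2). Only the lines that attain the minimum somewhere contribute to roots; other lines are dominated. Here the surviving (envelope) indices are i = 2, i = 1, i = 0.
Intersections between consecutive envelope lines give the roots: for adjacent envelope indices i < j the intersection is x = (a_i − a_j) / (j − i). Reading off the sorted break points: {-1, 2}.
Verification: at each break x_0, at least two indices attain the minimum of min_i(a_i + i · x_0).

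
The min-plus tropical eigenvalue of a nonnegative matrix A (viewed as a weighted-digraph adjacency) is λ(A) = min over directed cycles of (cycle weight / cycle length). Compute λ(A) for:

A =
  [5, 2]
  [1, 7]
λ(A) = 3/2

Enumerate directed cycles and compute their means (weight / length). Sample:
  cycle 0 → 0: weight = 5, length = 1, mean = 5/1 ≈ 5.000
  cycle 1 → 1: weight = 7, length = 1, mean = 7/1 ≈ 7.000
  cycle 0 → 1 → 0: weight = 3, length = 2, mean = 3/2 ≈ 1.500
  cycle 1 → 0 → 1: weight = 3, length = 2, mean = 3/2 ≈ 1.500
Minimum mean = 1.500, attained e.g. along the cycle 0 → 1 → 0 with weight 3 and length 2. So λ(A) = 3/2 = 3/2.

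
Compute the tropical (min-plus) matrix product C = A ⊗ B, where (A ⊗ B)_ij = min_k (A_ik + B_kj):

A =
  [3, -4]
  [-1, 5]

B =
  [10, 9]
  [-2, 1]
A ⊗ B =
  [-6, -3]
  [3, 6]

Apply the min-plus product entry-by-entry:
  C[0][0] = min over k of (A[0][0] + B[0][0] = 3 + 10 = 13, A[0][1] + B[1][0] = -4 + -2 = -6) = -6 (attained at k = 1)
  C[0][1] = min over k of (A[0][0] + B[0][1] = 3 + 9 = 12, A[0][1] + B[1][1] = -4 + 1 = -3) = -3 (attained at k = 1)
  C[1][0] = min over k of (A[1][0] + B[0][0] = -1 + 10 = 9, A[1][1] + B[1][0] = 5 + -2 = 3) = 3 (attained at k = 1)
  C[1][1] = min over k of (A[1][0] + B[0][1] = -1 + 9 = 8, A[1][1] + B[1][1] = 5 + 1 = 6) = 6 (attained at k = 1)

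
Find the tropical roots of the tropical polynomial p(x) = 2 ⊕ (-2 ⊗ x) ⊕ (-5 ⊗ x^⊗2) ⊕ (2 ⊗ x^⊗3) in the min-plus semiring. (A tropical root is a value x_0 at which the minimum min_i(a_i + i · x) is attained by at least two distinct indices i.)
Roots: {-7, 3, 4}

Each tropical root is a break point of the lower envelope of the lines y = a_i + i · x (there are 4 lines, with slopes 0, 1, ..., 3). Only the lines that attain the minimum somewhere contribute to roots; other lines are dominated. Here the surviving (envelope) indices are i = 3, i = 2, i = 1, i = 0.
Intersections between consecutive envelope lines give the roots: for adjacent envelope indices i < j the intersection is x = (a_i − a_j) / (j − i). Reading off the sorted break points: {-7, 3, 4}.
Verification: at each break x_0, at least two indices attain the minimum of min_i(a_i + i · x_0).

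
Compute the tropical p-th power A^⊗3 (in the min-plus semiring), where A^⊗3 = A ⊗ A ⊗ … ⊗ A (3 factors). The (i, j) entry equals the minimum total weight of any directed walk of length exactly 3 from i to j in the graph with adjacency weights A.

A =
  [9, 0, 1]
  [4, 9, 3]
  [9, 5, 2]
A^⊗3 =
  [10, 4, 5]
  [8, 10, 7]
  [11, 9, 6]

Each entry (A^⊗3)_ij equals the minimum over all length-3 walks i = v_0 → v_1 → … → v_3 = j of Σ_t A[v_t][v_{t+1}]. For example, for (i, j) = (0, 2) we minimise over 9 possible intermediate vertex sequences; the minimum is 5, attained along the walk 0 → 1 → 0 → 2.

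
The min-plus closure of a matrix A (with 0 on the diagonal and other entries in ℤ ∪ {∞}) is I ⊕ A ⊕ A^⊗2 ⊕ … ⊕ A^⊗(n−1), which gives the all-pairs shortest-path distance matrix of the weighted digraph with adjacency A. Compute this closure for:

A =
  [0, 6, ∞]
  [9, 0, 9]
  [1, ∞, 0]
Closure =
  [0, 6, 15]
  [9, 0, 9]
  [1, 7, 0]

This is the Floyd-Warshall all-pairs shortest-path computation. For each intermediate vertex k = 0, 1, …, 2, update dist[i][j] ← min(dist[i][j], dist[i][k] + dist[k][j]). The final matrix gives, for each (i, j), the minimum total weight of any directed path from i to j (possibly empty when i = j).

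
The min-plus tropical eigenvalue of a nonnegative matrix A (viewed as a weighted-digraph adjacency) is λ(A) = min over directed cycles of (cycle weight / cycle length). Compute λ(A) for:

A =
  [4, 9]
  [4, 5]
λ(A) = 4

Enumerate directed cycles and compute their means (weight / length). Sample:
  cycle 0 → 0: weight = 4, length = 1, mean = 4/1 ≈ 4.000
  cycle 1 → 1: weight = 5, length = 1, mean = 5/1 ≈ 5.000
  cycle 0 → 1 → 0: weight = 13, length = 2, mean = 13/2 ≈ 6.500
  cycle 1 → 0 → 1: weight = 13, length = 2, mean = 13/2 ≈ 6.500
Minimum mean = 4.000, attained e.g. along the cycle 0 → 0 with weight 4 and length 1. So λ(A) = 4/1 = 4.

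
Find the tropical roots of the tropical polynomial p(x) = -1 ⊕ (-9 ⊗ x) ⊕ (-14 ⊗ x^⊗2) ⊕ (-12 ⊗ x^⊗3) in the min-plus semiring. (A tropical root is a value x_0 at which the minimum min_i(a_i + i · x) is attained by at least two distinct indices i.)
Roots: {-2, 5, 8}

Each tropical root is a break point of the lower envelope of the lines y = a_i + i · x (there are 4 lines, with slopes 0, 1, ..., 3). Only the lines that attain the minimum somewhere contribute to roots; other lines are dominated. Here the surviving (envelope) indices are i = 3, i = 2, i = 1, i = 0.
Intersections between consecutive envelope lines give the roots: for adjacent envelope indices i < j the intersection is x = (a_i − a_j) / (j − i). Reading off the sorted break points: {-2, 5, 8}.
Verification: at each break x_0, at least two indices attain the minimum of min_i(a_i + i · x_0).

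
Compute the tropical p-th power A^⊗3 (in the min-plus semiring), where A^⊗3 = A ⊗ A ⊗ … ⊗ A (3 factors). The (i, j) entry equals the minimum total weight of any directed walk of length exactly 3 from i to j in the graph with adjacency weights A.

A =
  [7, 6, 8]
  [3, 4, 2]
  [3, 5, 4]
A^⊗3 =
  [11, 13, 12]
  [9, 11, 9]
  [10, 12, 11]

Each entry (A^⊗3)_ij equals the minimum over all length-3 walks i = v_0 → v_1 → … → v_3 = j of Σ_t A[v_t][v_{t+1}]. For example, for (i, j) = (0, 2) we minimise over 9 possible intermediate vertex sequences; the minimum is 12, attained along the walk 0 → 1 → 1 → 2.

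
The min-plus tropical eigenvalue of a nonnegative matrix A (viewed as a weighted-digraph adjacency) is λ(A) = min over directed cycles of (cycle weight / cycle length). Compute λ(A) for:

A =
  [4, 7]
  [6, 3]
λ(A) = 3

Enumerate directed cycles and compute their means (weight / length). Sample:
  cycle 0 → 0: weight = 4, length = 1, mean = 4/1 ≈ 4.000
  cycle 1 → 1: weight = 3, length = 1, mean = 3/1 ≈ 3.000
  cycle 0 → 1 → 0: weight = 13, length = 2, mean = 13/2 ≈ 6.500
  cycle 1 → 0 → 1: weight = 13, length = 2, mean = 13/2 ≈ 6.500
Minimum mean = 3.000, attained e.g. along the cycle 1 → 1 with weight 3 and length 1. So λ(A) = 3/1 = 3.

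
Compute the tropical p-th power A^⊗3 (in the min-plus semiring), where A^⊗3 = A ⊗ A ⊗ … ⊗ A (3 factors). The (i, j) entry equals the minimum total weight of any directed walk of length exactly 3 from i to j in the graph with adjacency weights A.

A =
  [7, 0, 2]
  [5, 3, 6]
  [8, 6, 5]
A^⊗3 =
  [8, 5, 7]
  [10, 8, 10]
  [13, 11, 13]

Each entry (A^⊗3)_ij equals the minimum over all length-3 walks i = v_0 → v_1 → … → v_3 = j of Σ_t A[v_t][v_{t+1}]. For example, for (i, j) = (0, 2) we minimise over 9 possible intermediate vertex sequences; the minimum is 7, attained along the walk 0 → 1 → 0 → 2.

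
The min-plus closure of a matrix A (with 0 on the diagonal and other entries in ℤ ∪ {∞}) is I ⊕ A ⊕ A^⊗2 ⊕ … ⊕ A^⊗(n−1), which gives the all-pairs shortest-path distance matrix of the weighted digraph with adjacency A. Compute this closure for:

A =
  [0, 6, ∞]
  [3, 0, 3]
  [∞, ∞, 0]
Closure =
  [0, 6, 9]
  [3, 0, 3]
  [∞, ∞, 0]

This is the Floyd-Warshall all-pairs shortest-path computation. For each intermediate vertex k = 0, 1, …, 2, update dist[i][j] ← min(dist[i][j], dist[i][k] + dist[k][j]). The final matrix gives, for each (i, j), the minimum total weight of any directed path from i to j (possibly empty when i = j).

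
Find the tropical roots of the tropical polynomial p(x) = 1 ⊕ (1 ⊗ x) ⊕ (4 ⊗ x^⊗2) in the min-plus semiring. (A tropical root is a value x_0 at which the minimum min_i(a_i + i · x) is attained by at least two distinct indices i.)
Roots: {-3, 0}

Each tropical root is a break point of the lower envelope of the lines y = a_i + i · x (there are 3 lines, with slopes 0, 1, ..., 2). Only the lines that attain the minimum somewhere contribute to roots; other lines are dominated. Here the surviving (envelope) indices are i = 2, i = 1, i = 0.
Intersections between consecutive envelope lines give the roots: for adjacent envelope indices i < j the intersection is x = (a_i − a_j) / (j − i). Reading off the sorted break points: {-3, 0}.
Verification: at each break x_0, at least two indices attain the minimum of min_i(a_i + i · x_0).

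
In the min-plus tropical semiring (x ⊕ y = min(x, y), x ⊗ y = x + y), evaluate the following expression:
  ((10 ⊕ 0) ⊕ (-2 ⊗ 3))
((10 ⊕ 0) ⊕ (-2 ⊗ 3)) = 0

Expand innermost to outermost. Recall ⊕ takes the minimum of its arguments and ⊗ takes their sum. Working out the expression ((10 ⊕ 0) ⊕ (-2 ⊗ 3)) gives 0.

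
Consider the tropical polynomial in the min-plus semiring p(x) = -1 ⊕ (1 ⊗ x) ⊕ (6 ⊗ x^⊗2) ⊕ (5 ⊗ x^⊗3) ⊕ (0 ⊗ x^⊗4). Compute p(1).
p(1) = -1

A tropical monomial a ⊗ x^⊗i evaluates to a + i · x. Evaluating each term at x = 1:
  Term 0 contributes -1 + 0 · 1 = -1
  Term 1 contributes 1 + 1 · 1 = 2
  Term 2 contributes 6 + 2 · 1 = 8
  Term 3 contributes 5 + 3 · 1 = 8
  Term 4 contributes 0 + 4 · 1 = 4
p(1) = ⊕ of these = min[-1, 2, 8, 8, 4] = -1.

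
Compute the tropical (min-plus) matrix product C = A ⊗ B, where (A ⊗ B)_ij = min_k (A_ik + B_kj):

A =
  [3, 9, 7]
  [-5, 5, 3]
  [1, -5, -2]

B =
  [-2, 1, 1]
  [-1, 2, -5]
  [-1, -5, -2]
A ⊗ B =
  [1, 2, 4]
  [-7, -4, -4]
  [-6, -7, -10]

Apply the min-plus product entry-by-entry:
  C[0][0] = min over k of (A[0][0] + B[0][0] = 3 + -2 = 1, A[0][1] + B[1][0] = 9 + -1 = 8, A[0][2] + B[2][0] = 7 + -1 = 6) = 1 (attained at k = 0)
  C[0][1] = min over k of (A[0][0] + B[0][1] = 3 + 1 = 4, A[0][1] + B[1][1] = 9 + 2 = 11, A[0][2] + B[2][1] = 7 + -5 = 2) = 2 (attained at k = 2)
  C[0][2] = min over k of (A[0][0] + B[0][2] = 3 + 1 = 4, A[0][1] + B[1][2] = 9 + -5 = 4, A[0][2] + B[2][2] = 7 + -2 = 5) = 4 (attained at k = 0)
  C[1][0] = min over k of (A[1][0] + B[0][0] = -5 + -2 = -7, A[1][1] + B[1][0] = 5 + -1 = 4, A[1][2] + B[2][0] = 3 + -1 = 2) = -7 (attained at k = 0)
  C[1][1] = min over k of (A[1][0] + B[0][1] = -5 + 1 = -4, A[1][1] + B[1][1] = 5 + 2 = 7, A[1][2] + B[2][1] = 3 + -5 = -2) = -4 (attained at k = 0)
  C[1][2] = min over k of (A[1][0] + B[0][2] = -5 + 1 = -4, A[1][1] + B[1][2] = 5 + -5 = 0, A[1][2] + B[2][2] = 3 + -2 = 1) = -4 (attained at k = 0)
  C[2][0] = min over k of (A[2][0] + B[0][0] = 1 + -2 = -1, A[2][1] + B[1][0] = -5 + -1 = -6, A[2][2] + B[2][0] = -2 + -1 = -3) = -6 (attained at k = 1)
  C[2][1] = min over k of (A[2][0] + B[0][1] = 1 + 1 = 2, A[2][1] + B[1][1] = -5 + 2 = -3, A[2][2] + B[2][1] = -2 + -5 = -7) = -7 (attained at k = 2)
  C[2][2] = min over k of (A[2][0] + B[0][2] = 1 + 1 = 2, A[2][1] + B[1][2] = -5 + -5 = -10, A[2][2] + B[2][2] = -2 + -2 = -4) = -10 (attained at k = 1)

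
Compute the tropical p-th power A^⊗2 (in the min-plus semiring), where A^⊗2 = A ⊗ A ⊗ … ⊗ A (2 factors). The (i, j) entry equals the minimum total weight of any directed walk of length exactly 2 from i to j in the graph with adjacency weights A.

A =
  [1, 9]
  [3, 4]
A^⊗2 =
  [2, 10]
  [4, 8]

Each entry (A^⊗2)_ij equals the minimum over all length-2 walks i = v_0 → v_1 → … → v_2 = j of Σ_t A[v_t][v_{t+1}]. For example, for (i, j) = (0, 1) we minimise over 2 possible intermediate vertex sequences; the minimum is 10, attained along the walk 0 → 0 → 1.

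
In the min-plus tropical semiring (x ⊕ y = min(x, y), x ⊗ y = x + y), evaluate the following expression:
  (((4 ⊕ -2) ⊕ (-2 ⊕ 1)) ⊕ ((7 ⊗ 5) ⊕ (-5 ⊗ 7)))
(((4 ⊕ -2) ⊕ (-2 ⊕ 1)) ⊕ ((7 ⊗ 5) ⊕ (-5 ⊗ 7))) = -2

Expand innermost to outermost. Recall ⊕ takes the minimum of its arguments and ⊗ takes their sum. Working out the expression (((4 ⊕ -2) ⊕ (-2 ⊕ 1)) ⊕ ((7 ⊗ 5) ⊕ (-5 ⊗ 7))) gives -2.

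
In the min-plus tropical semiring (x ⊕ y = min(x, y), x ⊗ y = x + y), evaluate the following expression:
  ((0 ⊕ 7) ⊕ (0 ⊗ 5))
((0 ⊕ 7) ⊕ (0 ⊗ 5)) = 0

Expand innermost to outermost. Recall ⊕ takes the minimum of its arguments and ⊗ takes their sum. Working out the expression ((0 ⊕ 7) ⊕ (0 ⊗ 5)) gives 0.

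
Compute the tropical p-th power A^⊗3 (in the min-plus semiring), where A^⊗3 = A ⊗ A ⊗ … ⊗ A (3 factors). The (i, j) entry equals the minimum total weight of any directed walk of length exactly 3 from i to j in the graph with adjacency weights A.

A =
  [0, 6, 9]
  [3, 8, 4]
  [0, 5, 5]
A^⊗3 =
  [0, 6, 9]
  [3, 9, 12]
  [0, 6, 9]

Each entry (A^⊗3)_ij equals the minimum over all length-3 walks i = v_0 → v_1 → … → v_3 = j of Σ_t A[v_t][v_{t+1}]. For example, for (i, j) = (0, 2) we minimise over 9 possible intermediate vertex sequences; the minimum is 9, attained along the walk 0 → 0 → 0 → 2.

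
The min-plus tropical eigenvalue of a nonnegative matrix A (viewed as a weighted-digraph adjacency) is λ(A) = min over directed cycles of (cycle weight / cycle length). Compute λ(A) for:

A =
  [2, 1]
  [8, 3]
λ(A) = 2

Enumerate directed cycles and compute their means (weight / length). Sample:
  cycle 0 → 0: weight = 2, length = 1, mean = 2/1 ≈ 2.000
  cycle 1 → 1: weight = 3, length = 1, mean = 3/1 ≈ 3.000
  cycle 0 → 1 → 0: weight = 9, length = 2, mean = 9/2 ≈ 4.500
  cycle 1 → 0 → 1: weight = 9, length = 2, mean = 9/2 ≈ 4.500
Minimum mean = 2.000, attained e.g. along the cycle 0 → 0 with weight 2 and length 1. So λ(A) = 2/1 = 2.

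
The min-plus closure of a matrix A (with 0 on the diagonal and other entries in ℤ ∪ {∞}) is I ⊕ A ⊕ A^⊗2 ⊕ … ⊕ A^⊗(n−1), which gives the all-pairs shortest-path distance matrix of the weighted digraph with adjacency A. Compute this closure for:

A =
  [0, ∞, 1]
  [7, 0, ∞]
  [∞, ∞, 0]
Closure =
  [0, ∞, 1]
  [7, 0, 8]
  [∞, ∞, 0]

This is the Floyd-Warshall all-pairs shortest-path computation. For each intermediate vertex k = 0, 1, …, 2, update dist[i][j] ← min(dist[i][j], dist[i][k] + dist[k][j]). The final matrix gives, for each (i, j), the minimum total weight of any directed path from i to j (possibly empty when i = j).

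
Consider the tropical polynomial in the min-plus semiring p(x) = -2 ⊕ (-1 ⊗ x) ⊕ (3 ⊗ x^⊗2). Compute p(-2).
p(-2) = -3

A tropical monomial a ⊗ x^⊗i evaluates to a + i · x. Evaluating each term at x = -2:
  Term 0 contributes -2 + 0 · -2 = -2
  Term 1 contributes -1 + 1 · -2 = -3
  Term 2 contributes 3 + 2 · -2 = -1
p(-2) = ⊕ of these = min[-2, -3, -1] = -3.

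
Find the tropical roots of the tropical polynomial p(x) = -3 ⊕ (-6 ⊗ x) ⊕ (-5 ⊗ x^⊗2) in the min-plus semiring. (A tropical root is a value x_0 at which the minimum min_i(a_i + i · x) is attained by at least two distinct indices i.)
Roots: {-1, 3}

Each tropical root is a break point of the lower envelope of the lines y = a_i + i · x (there are 3 lines, with slopes 0, 1, ..., 2). Only the lines that attain the minimum somewhere contribute to roots; other lines are dominated. Here the surviving (envelope) indices are i = 2, i = 1, i = 0.
Intersections between consecutive envelope lines give the roots: for adjacent envelope indices i < j the intersection is x = (a_i − a_j) / (j − i). Reading off the sorted break points: {-1, 3}.
Verification: at each break x_0, at least two indices attain the minimum of min_i(a_i + i · x_0).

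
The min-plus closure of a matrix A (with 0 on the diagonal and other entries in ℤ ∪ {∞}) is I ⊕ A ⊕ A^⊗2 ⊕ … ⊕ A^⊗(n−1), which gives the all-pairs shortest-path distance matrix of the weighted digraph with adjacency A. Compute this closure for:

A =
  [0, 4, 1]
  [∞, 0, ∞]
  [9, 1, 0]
Closure =
  [0, 2, 1]
  [∞, 0, ∞]
  [9, 1, 0]

This is the Floyd-Warshall all-pairs shortest-path computation. For each intermediate vertex k = 0, 1, …, 2, update dist[i][j] ← min(dist[i][j], dist[i][k] + dist[k][j]). The final matrix gives, for each (i, j), the minimum total weight of any directed path from i to j (possibly empty when i = j).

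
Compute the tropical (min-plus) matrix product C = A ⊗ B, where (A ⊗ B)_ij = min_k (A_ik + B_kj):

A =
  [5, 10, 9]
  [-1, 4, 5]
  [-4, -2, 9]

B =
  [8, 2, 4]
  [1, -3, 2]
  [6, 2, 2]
A ⊗ B =
  [11, 7, 9]
  [5, 1, 3]
  [-1, -5, 0]

Apply the min-plus product entry-by-entry:
  C[0][0] = min over k of (A[0][0] + B[0][0] = 5 + 8 = 13, A[0][1] + B[1][0] = 10 + 1 = 11, A[0][2] + B[2][0] = 9 + 6 = 15) = 11 (attained at k = 1)
  C[0][1] = min over k of (A[0][0] + B[0][1] = 5 + 2 = 7, A[0][1] + B[1][1] = 10 + -3 = 7, A[0][2] + B[2][1] = 9 + 2 = 11) = 7 (attained at k = 0)
  C[0][2] = min over k of (A[0][0] + B[0][2] = 5 + 4 = 9, A[0][1] + B[1][2] = 10 + 2 = 12, A[0][2] + B[2][2] = 9 + 2 = 11) = 9 (attained at k = 0)
  C[1][0] = min over k of (A[1][0] + B[0][0] = -1 + 8 = 7, A[1][1] + B[1][0] = 4 + 1 = 5, A[1][2] + B[2][0] = 5 + 6 = 11) = 5 (attained at k = 1)
  C[1][1] = min over k of (A[1][0] + B[0][1] = -1 + 2 = 1, A[1][1] + B[1][1] = 4 + -3 = 1, A[1][2] + B[2][1] = 5 + 2 = 7) = 1 (attained at k = 0)
  C[1][2] = min over k of (A[1][0] + B[0][2] = -1 + 4 = 3, A[1][1] + B[1][2] = 4 + 2 = 6, A[1][2] + B[2][2] = 5 + 2 = 7) = 3 (attained at k = 0)
  C[2][0] = min over k of (A[2][0] + B[0][0] = -4 + 8 = 4, A[2][1] + B[1][0] = -2 + 1 = -1, A[2][2] + B[2][0] = 9 + 6 = 15) = -1 (attained at k = 1)
  C[2][1] = min over k of (A[2][0] + B[0][1] = -4 + 2 = -2, A[2][1] + B[1][1] = -2 + -3 = -5, A[2][2] + B[2][1] = 9 + 2 = 11) = -5 (attained at k = 1)
  C[2][2] = min over k of (A[2][0] + B[0][2] = -4 + 4 = 0, A[2][1] + B[1][2] = -2 + 2 = 0, A[2][2] + B[2][2] = 9 + 2 = 11) = 0 (attained at k = 0)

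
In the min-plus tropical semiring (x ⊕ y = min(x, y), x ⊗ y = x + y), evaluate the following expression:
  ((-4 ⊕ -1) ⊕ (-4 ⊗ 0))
((-4 ⊕ -1) ⊕ (-4 ⊗ 0)) = -4

Expand innermost to outermost. Recall ⊕ takes the minimum of its arguments and ⊗ takes their sum. Working out the expression ((-4 ⊕ -1) ⊕ (-4 ⊗ 0)) gives -4.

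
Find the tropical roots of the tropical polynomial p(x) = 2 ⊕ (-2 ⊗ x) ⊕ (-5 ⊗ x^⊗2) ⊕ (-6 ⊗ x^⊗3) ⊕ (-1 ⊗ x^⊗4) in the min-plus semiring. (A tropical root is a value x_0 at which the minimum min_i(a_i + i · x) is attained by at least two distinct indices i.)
Roots: {-5, 1, 3, 4}

Each tropical root is a break point of the lower envelope of the lines y = a_i + i · x (there are 5 lines, with slopes 0, 1, ..., 4). Only the lines that attain the minimum somewhere contribute to roots; other lines are dominated. Here the surviving (envelope) indices are i = 4, i = 3, i = 2, i = 1, i = 0.
Intersections between consecutive envelope lines give the roots: for adjacent envelope indices i < j the intersection is x = (a_i − a_j) / (j − i). Reading off the sorted break points: {-5, 1, 3, 4}.
Verification: at each break x_0, at least two indices attain the minimum of min_i(a_i + i · x_0).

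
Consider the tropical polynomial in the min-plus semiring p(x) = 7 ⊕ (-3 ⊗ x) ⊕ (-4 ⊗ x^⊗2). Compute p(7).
p(7) = 4

A tropical monomial a ⊗ x^⊗i evaluates to a + i · x. Evaluating each term at x = 7:
  Term 0 contributes 7 + 0 · 7 = 7
  Term 1 contributes -3 + 1 · 7 = 4
  Term 2 contributes -4 + 2 · 7 = 10
p(7) = ⊕ of these = min[7, 4, 10] = 4.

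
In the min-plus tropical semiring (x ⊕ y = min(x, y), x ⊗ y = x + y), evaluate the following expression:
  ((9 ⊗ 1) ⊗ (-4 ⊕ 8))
((9 ⊗ 1) ⊗ (-4 ⊕ 8)) = 6

Expand innermost to outermost. Recall ⊕ takes the minimum of its arguments and ⊗ takes their sum. Working out the expression ((9 ⊗ 1) ⊗ (-4 ⊕ 8)) gives 6.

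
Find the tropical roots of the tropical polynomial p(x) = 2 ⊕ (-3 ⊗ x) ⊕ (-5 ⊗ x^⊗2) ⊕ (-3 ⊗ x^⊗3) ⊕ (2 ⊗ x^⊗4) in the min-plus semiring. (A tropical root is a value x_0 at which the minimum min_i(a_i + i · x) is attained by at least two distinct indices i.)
Roots: {-5, -2, 2, 5}

Each tropical root is a break point of the lower envelope of the lines y = a_i + i · x (there are 5 lines, with slopes 0, 1, ..., 4). Only the lines that attain the minimum somewhere contribute to roots; other lines are dominated. Here the surviving (envelope) indices are i = 4, i = 3, i = 2, i = 1, i = 0.
Intersections between consecutive envelope lines give the roots: for adjacent envelope indices i < j the intersection is x = (a_i − a_j) / (j − i). Reading off the sorted break points: {-5, -2, 2, 5}.
Verification: at each break x_0, at least two indices attain the minimum of min_i(a_i + i · x_0).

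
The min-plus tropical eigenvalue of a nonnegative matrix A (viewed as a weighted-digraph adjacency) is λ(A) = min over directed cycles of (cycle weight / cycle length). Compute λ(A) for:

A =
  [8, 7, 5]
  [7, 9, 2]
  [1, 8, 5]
λ(A) = 3

Enumerate directed cycles and compute their means (weight / length). Sample:
  cycle 0 → 0: weight = 8, length = 1, mean = 8/1 ≈ 8.000
  cycle 1 → 1: weight = 9, length = 1, mean = 9/1 ≈ 9.000
  cycle 2 → 2: weight = 5, length = 1, mean = 5/1 ≈ 5.000
  cycle 0 → 1 → 0: weight = 14, length = 2, mean = 14/2 ≈ 7.000
  cycle 0 → 2 → 0: weight = 6, length = 2, mean = 6/2 ≈ 3.000
  cycle 1 → 0 → 1: weight = 14, length = 2, mean = 14/2 ≈ 7.000
Minimum mean = 3.000, attained e.g. along the cycle 0 → 2 → 0 with weight 6 and length 2. So λ(A) = 6/2 = 3.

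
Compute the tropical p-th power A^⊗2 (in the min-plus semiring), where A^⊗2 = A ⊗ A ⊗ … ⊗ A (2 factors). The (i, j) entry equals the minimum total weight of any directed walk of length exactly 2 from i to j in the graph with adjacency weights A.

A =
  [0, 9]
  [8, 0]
A^⊗2 =
  [0, 9]
  [8, 0]

Each entry (A^⊗2)_ij equals the minimum over all length-2 walks i = v_0 → v_1 → … → v_2 = j of Σ_t A[v_t][v_{t+1}]. For example, for (i, j) = (0, 1) we minimise over 2 possible intermediate vertex sequences; the minimum is 9, attained along the walk 0 → 0 → 1.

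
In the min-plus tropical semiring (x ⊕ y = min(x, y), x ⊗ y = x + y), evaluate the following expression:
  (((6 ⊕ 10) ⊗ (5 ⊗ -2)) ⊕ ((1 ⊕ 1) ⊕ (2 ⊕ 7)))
(((6 ⊕ 10) ⊗ (5 ⊗ -2)) ⊕ ((1 ⊕ 1) ⊕ (2 ⊕ 7))) = 1

Expand innermost to outermost. Recall ⊕ takes the minimum of its arguments and ⊗ takes their sum. Working out the expression (((6 ⊕ 10) ⊗ (5 ⊗ -2)) ⊕ ((1 ⊕ 1) ⊕ (2 ⊕ 7))) gives 1.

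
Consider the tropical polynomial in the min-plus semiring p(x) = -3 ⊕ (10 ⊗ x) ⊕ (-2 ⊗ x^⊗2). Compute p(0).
p(0) = -3

A tropical monomial a ⊗ x^⊗i evaluates to a + i · x. Evaluating each term at x = 0:
  Term 0 contributes -3 + 0 · 0 = -3
  Term 1 contributes 10 + 1 · 0 = 10
  Term 2 contributes -2 + 2 · 0 = -2
p(0) = ⊕ of these = min[-3, 10, -2] = -3.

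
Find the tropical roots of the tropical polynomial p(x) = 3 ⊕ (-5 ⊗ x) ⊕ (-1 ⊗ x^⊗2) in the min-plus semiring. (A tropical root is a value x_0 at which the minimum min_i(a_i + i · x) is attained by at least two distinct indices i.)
Roots: {-4, 8}

Each tropical root is a break point of the lower envelope of the lines y = a_i + i · x (there are 3 lines, with slopes 0, 1, ..., 2). Only the lines that attain the minimum somewhere contribute to roots; other lines are dominated. Here the surviving (envelope) indices are i = 2, i = 1, i = 0.
Intersections between consecutive envelope lines give the roots: for adjacent envelope indices i < j the intersection is x = (a_i − a_j) / (j − i). Reading off the sorted break points: {-4, 8}.
Verification: at each break x_0, at least two indices attain the minimum of min_i(a_i + i · x_0).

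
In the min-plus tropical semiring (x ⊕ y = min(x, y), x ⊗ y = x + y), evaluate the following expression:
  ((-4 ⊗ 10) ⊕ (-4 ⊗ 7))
((-4 ⊗ 10) ⊕ (-4 ⊗ 7)) = 3

Expand innermost to outermost. Recall ⊕ takes the minimum of its arguments and ⊗ takes their sum. Working out the expression ((-4 ⊗ 10) ⊕ (-4 ⊗ 7)) gives 3.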